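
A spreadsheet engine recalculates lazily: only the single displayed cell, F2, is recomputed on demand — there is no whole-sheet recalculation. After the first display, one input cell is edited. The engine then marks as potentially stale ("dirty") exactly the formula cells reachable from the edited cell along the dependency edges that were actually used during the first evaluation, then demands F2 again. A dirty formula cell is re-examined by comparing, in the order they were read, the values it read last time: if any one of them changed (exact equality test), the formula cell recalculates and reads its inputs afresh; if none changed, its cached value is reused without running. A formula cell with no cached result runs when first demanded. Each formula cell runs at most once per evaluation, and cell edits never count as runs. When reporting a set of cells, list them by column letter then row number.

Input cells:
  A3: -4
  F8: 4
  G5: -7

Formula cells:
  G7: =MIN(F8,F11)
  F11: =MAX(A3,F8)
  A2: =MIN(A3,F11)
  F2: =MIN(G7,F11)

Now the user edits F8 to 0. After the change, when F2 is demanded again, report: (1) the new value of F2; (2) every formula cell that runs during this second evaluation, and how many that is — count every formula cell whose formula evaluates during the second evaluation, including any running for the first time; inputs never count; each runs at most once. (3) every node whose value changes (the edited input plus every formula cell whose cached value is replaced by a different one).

New value of F2: 0.
Formula cells that run: F2, F11, G7 — 3 in total.
Values that change: F2, F8, F11, G7.

First evaluation (everything demanded from the output):
  F11 = MAX(-4, 4) = 4
  G7 = MIN(4, 4) = 4
  F2 = MIN(4, 4) = 4

Propagation after the edit:
  F11: runs — F8 4->0; result 0.
  G7: runs — F8 4->0; F11 4->0; result 0.
  F2: runs — G7 4->0; F11 4->0; result 0.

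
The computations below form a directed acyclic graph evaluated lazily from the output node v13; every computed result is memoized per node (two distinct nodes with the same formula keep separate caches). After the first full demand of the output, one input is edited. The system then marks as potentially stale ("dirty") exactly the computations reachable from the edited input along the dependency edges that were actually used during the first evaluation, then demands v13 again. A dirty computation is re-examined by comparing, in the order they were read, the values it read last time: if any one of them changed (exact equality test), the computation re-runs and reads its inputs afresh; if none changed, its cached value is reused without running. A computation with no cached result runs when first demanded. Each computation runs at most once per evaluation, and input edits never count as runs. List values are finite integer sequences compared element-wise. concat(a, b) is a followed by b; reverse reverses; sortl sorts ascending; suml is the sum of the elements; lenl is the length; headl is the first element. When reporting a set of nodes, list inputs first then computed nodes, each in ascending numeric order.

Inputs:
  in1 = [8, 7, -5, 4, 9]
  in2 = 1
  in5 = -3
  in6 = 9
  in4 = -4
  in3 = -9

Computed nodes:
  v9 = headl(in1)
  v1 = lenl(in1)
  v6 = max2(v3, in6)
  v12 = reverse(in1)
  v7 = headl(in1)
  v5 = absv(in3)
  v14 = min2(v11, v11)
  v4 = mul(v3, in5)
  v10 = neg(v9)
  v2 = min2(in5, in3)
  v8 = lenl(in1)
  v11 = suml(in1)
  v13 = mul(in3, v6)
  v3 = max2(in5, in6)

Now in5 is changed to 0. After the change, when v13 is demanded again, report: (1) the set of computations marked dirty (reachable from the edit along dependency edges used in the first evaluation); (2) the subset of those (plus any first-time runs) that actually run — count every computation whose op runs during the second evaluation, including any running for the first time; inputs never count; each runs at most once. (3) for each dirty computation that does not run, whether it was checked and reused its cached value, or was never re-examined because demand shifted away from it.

The edit dirties: v3, v6, v13.
1 computations run: v3.
Cache hits after checking: v6, v13.
Note the absorption at v3: it re-runs yet its value is the same, leaving the output's value untouched.

First demand of the output computes:
  v3 = max2(-3, 9) = 9
  v6 = max2(9, 9) = 9
  v13 = mul(-9, 9) = -81

After the edit, cleaning proceeds:
  v3: a read changed (in5 -3->0) — executes, giving 9 — identical to its old value.
  v6: dirty, but its reads are unchanged (v3 unchanged, in6 unchanged); cached 9 stands.
  v13: dirty, but its reads are unchanged (in3 unchanged, v6 unchanged); cached -81 stands.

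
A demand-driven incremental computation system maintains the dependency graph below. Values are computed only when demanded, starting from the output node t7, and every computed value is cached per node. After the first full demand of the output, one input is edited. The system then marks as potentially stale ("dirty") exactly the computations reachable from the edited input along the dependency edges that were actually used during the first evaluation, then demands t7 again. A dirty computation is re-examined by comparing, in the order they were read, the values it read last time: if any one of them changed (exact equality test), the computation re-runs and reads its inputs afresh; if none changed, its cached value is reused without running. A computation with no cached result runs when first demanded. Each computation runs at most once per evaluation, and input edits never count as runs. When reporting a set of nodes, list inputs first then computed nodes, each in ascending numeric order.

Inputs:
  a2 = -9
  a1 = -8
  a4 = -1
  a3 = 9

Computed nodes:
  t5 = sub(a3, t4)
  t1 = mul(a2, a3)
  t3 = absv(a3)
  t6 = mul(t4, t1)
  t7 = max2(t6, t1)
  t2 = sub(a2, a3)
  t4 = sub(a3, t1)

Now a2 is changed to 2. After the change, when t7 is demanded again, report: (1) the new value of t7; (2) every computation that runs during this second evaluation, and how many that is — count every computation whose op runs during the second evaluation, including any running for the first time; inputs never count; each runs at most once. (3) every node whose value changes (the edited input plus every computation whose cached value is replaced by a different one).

New value of t7: 18.
Computations that run: t1, t4, t6, t7 — 4 in total.
Values that change: a2, t1, t4, t6, t7.

First evaluation (everything demanded from the output):
  t1 = mul(-9, 9) = -81
  t4 = sub(9, -81) = 90
  t6 = mul(90, -81) = -7290
  t7 = max2(-7290, -81) = -81

Propagation after the edit:
  t1: runs — a2 -9->2; result 18.
  t4: runs — t1 -81->18; result -9.
  t6: runs — t4 90->-9; t1 -81->18; result -162.
  t7: runs — t6 -7290->-162; t1 -81->18; result 18.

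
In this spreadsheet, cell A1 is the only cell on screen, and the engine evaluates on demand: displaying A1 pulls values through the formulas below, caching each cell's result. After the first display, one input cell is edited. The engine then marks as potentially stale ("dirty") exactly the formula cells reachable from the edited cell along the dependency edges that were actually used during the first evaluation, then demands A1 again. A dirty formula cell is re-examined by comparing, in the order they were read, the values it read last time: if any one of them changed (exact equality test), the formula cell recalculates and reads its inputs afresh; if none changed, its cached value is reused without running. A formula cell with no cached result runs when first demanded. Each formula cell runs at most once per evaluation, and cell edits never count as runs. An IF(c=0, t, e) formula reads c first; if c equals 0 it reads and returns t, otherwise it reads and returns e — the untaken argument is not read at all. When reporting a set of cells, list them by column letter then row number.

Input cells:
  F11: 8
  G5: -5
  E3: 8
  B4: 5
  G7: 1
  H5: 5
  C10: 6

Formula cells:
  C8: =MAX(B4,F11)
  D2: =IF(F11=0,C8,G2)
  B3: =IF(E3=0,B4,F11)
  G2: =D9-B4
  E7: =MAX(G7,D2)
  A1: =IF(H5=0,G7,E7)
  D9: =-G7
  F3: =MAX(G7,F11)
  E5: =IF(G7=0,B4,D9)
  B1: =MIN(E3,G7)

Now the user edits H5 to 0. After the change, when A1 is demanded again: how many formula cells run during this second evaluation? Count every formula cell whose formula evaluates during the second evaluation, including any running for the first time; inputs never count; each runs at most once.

Initial pass — values computed on the first demand:
  D9 = -(1) = -1
  G2 = -1 - 5 = -6
  D2 = IF(F11=0: F11=8 -> else branch G2) = -6
  E7 = MAX(1, -6) = 1
  A1 = IF(H5=0: H5=5 -> else branch E7) = 1

Second demand — change propagation:
  A1: re-runs because H5 5->0; new result 1 (unchanged).

Run set: A1 (1 run).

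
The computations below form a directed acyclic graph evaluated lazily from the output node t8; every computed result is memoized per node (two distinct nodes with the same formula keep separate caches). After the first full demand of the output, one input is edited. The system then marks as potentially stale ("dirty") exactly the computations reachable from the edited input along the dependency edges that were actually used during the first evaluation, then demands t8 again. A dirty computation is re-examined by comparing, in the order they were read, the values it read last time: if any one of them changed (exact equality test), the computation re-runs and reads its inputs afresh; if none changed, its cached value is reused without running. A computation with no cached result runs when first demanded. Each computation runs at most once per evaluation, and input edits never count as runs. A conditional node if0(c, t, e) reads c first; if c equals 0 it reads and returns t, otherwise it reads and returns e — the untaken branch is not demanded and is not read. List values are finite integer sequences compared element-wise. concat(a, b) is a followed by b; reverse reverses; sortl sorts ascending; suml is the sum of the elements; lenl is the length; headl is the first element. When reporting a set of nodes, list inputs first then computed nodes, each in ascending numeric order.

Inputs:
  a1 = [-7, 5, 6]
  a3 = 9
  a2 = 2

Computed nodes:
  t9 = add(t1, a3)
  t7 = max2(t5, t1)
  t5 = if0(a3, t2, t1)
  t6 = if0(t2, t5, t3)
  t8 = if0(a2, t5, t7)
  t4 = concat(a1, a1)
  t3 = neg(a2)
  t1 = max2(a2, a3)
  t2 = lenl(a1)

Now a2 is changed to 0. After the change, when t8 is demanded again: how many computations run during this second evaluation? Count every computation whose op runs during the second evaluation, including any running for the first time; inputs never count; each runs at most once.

2 computations run: t1, t8.
Note the branch switch — demand abandons t7, which is never re-examined.

First demand of the output computes:
  t1 = max2(2, 9) = 9
  t5 = if0(a3=9 -> else branch t1) = 9
  t7 = max2(9, 9) = 9
  t8 = if0(a2=2 -> else branch t7) = 9

After the edit, cleaning proceeds:
  t1: a read changed (a2 2->0) — executes, giving 9 — identical to its old value.
  t5: dirty, but its reads are unchanged (a3 unchanged, t1 unchanged); cached 9 stands.
  t7: stays stale; no demand reaches it after the flip.
  t8: a read changed (a2 2->0) — executes, giving 9 — identical to its old value.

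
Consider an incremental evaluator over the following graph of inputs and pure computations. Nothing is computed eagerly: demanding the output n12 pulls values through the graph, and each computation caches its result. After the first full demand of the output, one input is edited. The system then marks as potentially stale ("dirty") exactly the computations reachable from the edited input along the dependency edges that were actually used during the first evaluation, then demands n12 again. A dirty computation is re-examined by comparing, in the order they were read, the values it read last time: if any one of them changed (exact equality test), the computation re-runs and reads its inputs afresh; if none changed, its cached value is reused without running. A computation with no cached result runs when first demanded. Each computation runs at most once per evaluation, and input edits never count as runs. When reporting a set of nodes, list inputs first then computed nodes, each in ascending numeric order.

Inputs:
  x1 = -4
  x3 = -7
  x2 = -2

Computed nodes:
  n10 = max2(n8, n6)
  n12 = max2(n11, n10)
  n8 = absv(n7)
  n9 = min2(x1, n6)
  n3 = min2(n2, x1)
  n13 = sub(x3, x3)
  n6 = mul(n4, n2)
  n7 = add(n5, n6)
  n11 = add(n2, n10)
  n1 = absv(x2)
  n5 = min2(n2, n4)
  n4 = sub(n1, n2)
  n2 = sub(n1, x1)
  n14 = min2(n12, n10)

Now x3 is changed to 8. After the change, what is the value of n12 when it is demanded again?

n12 now evaluates to 34.
The important point: nothing the output needs ever reads x3, so the edit is invisible to it.

Initial pass — values computed on the first demand:
  n1 = absv(-2) = 2
  n2 = sub(2, -4) = 6
  n4 = sub(2, 6) = -4
  n5 = min2(6, -4) = -4
  n6 = mul(-4, 6) = -24
  n7 = add(-4, -24) = -28
  n8 = absv(-28) = 28
  n10 = max2(28, -24) = 28
  n11 = add(6, 28) = 34
  n12 = max2(34, 28) = 34

Second demand — change propagation:
  no demanded computation ever read x3, so the edit dirties nothing and nothing runs.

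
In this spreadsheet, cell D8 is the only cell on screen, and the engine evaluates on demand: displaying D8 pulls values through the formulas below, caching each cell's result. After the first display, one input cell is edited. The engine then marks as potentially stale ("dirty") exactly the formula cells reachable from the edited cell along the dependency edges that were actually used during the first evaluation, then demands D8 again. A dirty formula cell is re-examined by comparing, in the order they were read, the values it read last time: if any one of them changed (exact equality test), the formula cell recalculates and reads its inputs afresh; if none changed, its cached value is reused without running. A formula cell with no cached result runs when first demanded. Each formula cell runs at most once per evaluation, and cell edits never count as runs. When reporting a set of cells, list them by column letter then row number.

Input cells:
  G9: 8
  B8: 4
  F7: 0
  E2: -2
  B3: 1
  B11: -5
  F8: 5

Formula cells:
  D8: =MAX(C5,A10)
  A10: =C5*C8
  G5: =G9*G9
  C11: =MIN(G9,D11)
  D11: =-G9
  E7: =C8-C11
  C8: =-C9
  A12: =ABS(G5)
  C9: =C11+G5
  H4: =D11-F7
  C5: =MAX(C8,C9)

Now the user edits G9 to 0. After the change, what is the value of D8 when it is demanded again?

Initial pass — values computed on the first demand:
  D11 = -(8) = -8
  C11 = MIN(8, -8) = -8
  G5 = 8 * 8 = 64
  C9 = -8 + 64 = 56
  C8 = -(56) = -56
  C5 = MAX(-56, 56) = 56
  A10 = 56 * -56 = -3136
  D8 = MAX(56, -3136) = 56

Second demand — change propagation:
  D11: re-runs because G9 8->0; new result 0.
  C11: re-runs because G9 8->0; D11 -8->0; new result 0.
  G5: re-runs because G9 8->0; G9 8->0; new result 0.
  C9: re-runs because C11 -8->0; G5 64->0; new result 0.
  C8: re-runs because C9 56->0; new result 0.
  C5: re-runs because C8 -56->0; C9 56->0; new result 0.
  A10: re-runs because C5 56->0; C8 -56->0; new result 0.
  D8: re-runs because C5 56->0; A10 -3136->0; new result 0.

D8 now evaluates to 0.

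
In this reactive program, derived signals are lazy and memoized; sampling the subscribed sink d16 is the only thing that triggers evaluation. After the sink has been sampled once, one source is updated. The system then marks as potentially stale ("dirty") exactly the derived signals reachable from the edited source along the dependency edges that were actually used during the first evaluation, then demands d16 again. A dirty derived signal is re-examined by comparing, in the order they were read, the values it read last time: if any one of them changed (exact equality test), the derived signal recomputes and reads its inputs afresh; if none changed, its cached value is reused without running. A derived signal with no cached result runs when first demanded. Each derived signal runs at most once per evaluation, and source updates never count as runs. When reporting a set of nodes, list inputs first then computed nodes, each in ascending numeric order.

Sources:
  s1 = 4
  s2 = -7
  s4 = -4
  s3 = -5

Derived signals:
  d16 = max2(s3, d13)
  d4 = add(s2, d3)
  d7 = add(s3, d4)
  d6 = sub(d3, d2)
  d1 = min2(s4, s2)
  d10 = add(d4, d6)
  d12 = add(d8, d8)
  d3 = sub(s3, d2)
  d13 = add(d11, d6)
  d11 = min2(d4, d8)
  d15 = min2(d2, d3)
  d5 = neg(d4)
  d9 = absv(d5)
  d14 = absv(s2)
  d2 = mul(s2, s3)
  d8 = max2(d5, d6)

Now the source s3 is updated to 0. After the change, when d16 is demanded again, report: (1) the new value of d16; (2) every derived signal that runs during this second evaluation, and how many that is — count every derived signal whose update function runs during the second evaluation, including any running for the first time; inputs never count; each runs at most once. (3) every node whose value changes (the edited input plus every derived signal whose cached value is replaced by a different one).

First demand of the output computes:
  d2 = mul(-7, -5) = 35
  d3 = sub(-5, 35) = -40
  d4 = add(-7, -40) = -47
  d5 = neg(-47) = 47
  d6 = sub(-40, 35) = -75
  d8 = max2(47, -75) = 47
  d11 = min2(-47, 47) = -47
  d13 = add(-47, -75) = -122
  d16 = max2(-5, -122) = -5

After the edit, cleaning proceeds:
  d2: a read changed (s3 -5->0) — executes, giving 0.
  d3: a read changed (s3 -5->0; d2 35->0) — executes, giving 0.
  d4: a read changed (d3 -40->0) — executes, giving -7.
  d5: a read changed (d4 -47->-7) — executes, giving 7.
  d6: a read changed (d3 -40->0; d2 35->0) — executes, giving 0.
  d8: a read changed (d5 47->7; d6 -75->0) — executes, giving 7.
  d11: a read changed (d4 -47->-7; d8 47->7) — executes, giving -7.
  d13: a read changed (d11 -47->-7; d6 -75->0) — executes, giving -7.
  d16: a read changed (s3 -5->0; d13 -122->-7) — executes, giving 0.

Demanding d16 again yields 0.
9 derived signals run: d2, d3, d4, d5, d6, d8, d11, d13, d16.
The nodes whose values change: s3, d2, d3, d4, d5, d6, d8, d11, d13, d16.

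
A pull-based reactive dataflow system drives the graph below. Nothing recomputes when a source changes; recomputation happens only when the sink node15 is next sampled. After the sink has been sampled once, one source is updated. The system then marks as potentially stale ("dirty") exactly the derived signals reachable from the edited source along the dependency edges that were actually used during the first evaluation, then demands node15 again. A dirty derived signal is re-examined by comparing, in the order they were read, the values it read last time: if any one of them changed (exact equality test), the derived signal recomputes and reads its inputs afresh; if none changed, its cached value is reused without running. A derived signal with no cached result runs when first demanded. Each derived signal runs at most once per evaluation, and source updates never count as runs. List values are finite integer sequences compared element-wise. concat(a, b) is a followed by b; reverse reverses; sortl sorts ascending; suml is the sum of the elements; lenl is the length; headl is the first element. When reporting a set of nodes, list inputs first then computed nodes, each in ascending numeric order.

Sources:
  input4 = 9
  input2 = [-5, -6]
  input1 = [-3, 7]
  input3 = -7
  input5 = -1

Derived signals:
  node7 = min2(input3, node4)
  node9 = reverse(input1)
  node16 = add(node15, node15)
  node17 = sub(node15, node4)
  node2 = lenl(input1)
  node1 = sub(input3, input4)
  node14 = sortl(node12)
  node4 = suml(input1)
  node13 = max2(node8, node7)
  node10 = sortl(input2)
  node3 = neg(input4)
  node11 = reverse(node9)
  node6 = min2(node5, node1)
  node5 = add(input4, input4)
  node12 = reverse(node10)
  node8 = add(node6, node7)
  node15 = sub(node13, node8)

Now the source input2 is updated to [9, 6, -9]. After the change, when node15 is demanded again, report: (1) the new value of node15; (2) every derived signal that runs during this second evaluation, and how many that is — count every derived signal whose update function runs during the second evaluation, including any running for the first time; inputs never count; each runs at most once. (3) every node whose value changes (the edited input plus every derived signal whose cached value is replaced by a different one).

First evaluation (everything demanded from the output):
  node1 = sub(-7, 9) = -16
  node4 = suml([-3, 7]) = 4
  node5 = add(9, 9) = 18
  node6 = min2(18, -16) = -16
  node7 = min2(-7, 4) = -7
  node8 = add(-16, -7) = -23
  node13 = max2(-23, -7) = -7
  node15 = sub(-7, -23) = 16

Propagation after the edit:
  input2 feeds no computation that the output demands — nothing is marked dirty and nothing runs.

Key observation: input2 is never demanded by the output, so the edit triggers no recomputation at all.

New value of node15: 16.
Derived signals that run: none — 0 in total.
Values that change: input2.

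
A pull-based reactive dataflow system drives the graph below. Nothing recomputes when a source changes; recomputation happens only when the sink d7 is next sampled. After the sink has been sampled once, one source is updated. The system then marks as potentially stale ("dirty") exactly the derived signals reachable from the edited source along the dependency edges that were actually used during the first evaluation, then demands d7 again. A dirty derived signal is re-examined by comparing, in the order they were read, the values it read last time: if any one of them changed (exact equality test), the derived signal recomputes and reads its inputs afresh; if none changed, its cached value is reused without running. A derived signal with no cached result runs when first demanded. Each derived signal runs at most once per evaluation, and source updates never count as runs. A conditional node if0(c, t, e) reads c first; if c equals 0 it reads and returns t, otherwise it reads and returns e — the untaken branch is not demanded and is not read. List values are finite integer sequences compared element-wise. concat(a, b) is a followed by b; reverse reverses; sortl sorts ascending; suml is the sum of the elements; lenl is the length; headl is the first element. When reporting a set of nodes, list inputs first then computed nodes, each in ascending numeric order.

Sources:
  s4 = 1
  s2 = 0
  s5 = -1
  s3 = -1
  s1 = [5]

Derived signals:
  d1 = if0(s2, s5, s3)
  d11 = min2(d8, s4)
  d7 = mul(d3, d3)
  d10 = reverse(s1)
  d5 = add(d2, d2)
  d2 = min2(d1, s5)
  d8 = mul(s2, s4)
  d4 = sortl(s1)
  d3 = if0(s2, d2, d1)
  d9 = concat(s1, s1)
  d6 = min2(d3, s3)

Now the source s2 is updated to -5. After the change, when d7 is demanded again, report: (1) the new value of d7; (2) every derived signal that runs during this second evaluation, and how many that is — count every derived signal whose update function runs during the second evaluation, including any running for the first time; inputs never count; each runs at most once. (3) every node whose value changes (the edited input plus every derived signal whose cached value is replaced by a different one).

First evaluation (everything demanded from the output):
  d1 = if0(s2=0 -> then branch s5) = -1
  d2 = min2(-1, -1) = -1
  d3 = if0(s2=0 -> then branch d2) = -1
  d7 = mul(-1, -1) = 1

Propagation after the edit:
  d1: runs — s2 0->-5; result -1 (same value as before).
  d2: marked dirty but never re-examined — demand shifted away from it.
  d3: runs — s2 0->-5; result -1 (same value as before).
  d7: checked — values it read are unchanged (d3 unchanged, d3 unchanged); reused cached 1 without running.

Key observation: a condition flipped, so demand moved to the other branch — d2 is never re-examined.

New value of d7: 1.
Derived signals that run: d1, d3 — 2 in total.
Values that change: s2.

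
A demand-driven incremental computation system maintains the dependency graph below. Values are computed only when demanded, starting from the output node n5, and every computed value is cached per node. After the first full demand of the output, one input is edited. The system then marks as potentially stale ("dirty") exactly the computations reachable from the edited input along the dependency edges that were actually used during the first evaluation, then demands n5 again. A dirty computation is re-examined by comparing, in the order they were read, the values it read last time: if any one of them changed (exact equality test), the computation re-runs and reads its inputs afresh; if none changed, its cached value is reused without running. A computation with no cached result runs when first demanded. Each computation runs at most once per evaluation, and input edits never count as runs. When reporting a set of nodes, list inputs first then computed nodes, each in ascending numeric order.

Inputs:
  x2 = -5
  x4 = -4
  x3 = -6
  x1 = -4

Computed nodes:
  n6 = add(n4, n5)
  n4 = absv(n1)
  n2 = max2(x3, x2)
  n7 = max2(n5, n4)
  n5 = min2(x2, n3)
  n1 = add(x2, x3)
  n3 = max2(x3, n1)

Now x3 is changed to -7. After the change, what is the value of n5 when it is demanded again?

New value of n5: -7.

First evaluation (everything demanded from the output):
  n1 = add(-5, -6) = -11
  n3 = max2(-6, -11) = -6
  n5 = min2(-5, -6) = -6

Propagation after the edit:
  n1: runs — x3 -6->-7; result -12.
  n3: runs — x3 -6->-7; n1 -11->-12; result -7.
  n5: runs — n3 -6->-7; result -7.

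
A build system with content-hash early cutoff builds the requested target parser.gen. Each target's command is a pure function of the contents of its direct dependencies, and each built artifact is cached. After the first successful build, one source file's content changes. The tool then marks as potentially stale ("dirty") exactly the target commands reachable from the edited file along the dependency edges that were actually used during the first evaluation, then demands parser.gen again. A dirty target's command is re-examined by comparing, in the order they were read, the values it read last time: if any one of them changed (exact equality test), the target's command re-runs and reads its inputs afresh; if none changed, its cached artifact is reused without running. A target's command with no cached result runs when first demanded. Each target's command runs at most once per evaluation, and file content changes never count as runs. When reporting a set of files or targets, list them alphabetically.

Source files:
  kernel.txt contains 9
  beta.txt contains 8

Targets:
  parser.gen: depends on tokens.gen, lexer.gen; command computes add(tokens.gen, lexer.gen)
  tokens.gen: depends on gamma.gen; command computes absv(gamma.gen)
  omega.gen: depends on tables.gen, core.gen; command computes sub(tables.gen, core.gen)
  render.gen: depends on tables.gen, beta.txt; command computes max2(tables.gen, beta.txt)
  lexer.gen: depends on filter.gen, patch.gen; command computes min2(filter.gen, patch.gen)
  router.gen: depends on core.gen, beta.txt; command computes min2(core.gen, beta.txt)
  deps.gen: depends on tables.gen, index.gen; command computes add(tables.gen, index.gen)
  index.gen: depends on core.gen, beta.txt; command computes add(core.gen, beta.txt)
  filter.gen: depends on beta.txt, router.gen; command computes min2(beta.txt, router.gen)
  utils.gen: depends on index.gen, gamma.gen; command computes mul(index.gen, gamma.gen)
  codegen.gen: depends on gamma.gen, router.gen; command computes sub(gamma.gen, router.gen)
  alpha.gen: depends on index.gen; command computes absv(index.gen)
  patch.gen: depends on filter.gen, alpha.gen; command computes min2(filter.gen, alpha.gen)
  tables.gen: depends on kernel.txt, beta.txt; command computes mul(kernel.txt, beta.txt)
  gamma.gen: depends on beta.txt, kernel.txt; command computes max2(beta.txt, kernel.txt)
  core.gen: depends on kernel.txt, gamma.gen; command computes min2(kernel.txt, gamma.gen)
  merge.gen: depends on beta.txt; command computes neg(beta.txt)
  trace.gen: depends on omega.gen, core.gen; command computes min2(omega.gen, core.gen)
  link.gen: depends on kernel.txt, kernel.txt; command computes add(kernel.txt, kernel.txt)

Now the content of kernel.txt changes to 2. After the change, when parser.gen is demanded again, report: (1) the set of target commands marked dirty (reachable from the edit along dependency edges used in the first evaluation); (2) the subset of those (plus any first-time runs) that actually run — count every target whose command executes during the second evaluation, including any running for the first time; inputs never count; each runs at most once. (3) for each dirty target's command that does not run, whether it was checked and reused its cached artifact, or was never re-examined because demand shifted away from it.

Marked dirty: alpha.gen, core.gen, filter.gen, gamma.gen, index.gen, lexer.gen, parser.gen, patch.gen, router.gen, tokens.gen.
Target commands that run: alpha.gen, core.gen, filter.gen, gamma.gen, index.gen, lexer.gen, parser.gen, patch.gen, router.gen, tokens.gen — 10 in total.
Every dirty target's command ran.

First evaluation (everything demanded from the output):
  gamma.gen = max2(8, 9) = 9
  core.gen = min2(9, 9) = 9
  index.gen = add(9, 8) = 17
  alpha.gen = absv(17) = 17
  router.gen = min2(9, 8) = 8
  filter.gen = min2(8, 8) = 8
  patch.gen = min2(8, 17) = 8
  lexer.gen = min2(8, 8) = 8
  tokens.gen = absv(9) = 9
  parser.gen = add(9, 8) = 17

Propagation after the edit:
  gamma.gen: runs — kernel.txt 9->2; result 8.
  core.gen: runs — kernel.txt 9->2; gamma.gen 9->8; result 2.
  index.gen: runs — core.gen 9->2; result 10.
  alpha.gen: runs — index.gen 17->10; result 10.
  router.gen: runs — core.gen 9->2; result 2.
  filter.gen: runs — router.gen 8->2; result 2.
  patch.gen: runs — filter.gen 8->2; alpha.gen 17->10; result 2.
  lexer.gen: runs — filter.gen 8->2; patch.gen 8->2; result 2.
  tokens.gen: runs — gamma.gen 9->8; result 8.
  parser.gen: runs — tokens.gen 9->8; lexer.gen 8->2; result 10.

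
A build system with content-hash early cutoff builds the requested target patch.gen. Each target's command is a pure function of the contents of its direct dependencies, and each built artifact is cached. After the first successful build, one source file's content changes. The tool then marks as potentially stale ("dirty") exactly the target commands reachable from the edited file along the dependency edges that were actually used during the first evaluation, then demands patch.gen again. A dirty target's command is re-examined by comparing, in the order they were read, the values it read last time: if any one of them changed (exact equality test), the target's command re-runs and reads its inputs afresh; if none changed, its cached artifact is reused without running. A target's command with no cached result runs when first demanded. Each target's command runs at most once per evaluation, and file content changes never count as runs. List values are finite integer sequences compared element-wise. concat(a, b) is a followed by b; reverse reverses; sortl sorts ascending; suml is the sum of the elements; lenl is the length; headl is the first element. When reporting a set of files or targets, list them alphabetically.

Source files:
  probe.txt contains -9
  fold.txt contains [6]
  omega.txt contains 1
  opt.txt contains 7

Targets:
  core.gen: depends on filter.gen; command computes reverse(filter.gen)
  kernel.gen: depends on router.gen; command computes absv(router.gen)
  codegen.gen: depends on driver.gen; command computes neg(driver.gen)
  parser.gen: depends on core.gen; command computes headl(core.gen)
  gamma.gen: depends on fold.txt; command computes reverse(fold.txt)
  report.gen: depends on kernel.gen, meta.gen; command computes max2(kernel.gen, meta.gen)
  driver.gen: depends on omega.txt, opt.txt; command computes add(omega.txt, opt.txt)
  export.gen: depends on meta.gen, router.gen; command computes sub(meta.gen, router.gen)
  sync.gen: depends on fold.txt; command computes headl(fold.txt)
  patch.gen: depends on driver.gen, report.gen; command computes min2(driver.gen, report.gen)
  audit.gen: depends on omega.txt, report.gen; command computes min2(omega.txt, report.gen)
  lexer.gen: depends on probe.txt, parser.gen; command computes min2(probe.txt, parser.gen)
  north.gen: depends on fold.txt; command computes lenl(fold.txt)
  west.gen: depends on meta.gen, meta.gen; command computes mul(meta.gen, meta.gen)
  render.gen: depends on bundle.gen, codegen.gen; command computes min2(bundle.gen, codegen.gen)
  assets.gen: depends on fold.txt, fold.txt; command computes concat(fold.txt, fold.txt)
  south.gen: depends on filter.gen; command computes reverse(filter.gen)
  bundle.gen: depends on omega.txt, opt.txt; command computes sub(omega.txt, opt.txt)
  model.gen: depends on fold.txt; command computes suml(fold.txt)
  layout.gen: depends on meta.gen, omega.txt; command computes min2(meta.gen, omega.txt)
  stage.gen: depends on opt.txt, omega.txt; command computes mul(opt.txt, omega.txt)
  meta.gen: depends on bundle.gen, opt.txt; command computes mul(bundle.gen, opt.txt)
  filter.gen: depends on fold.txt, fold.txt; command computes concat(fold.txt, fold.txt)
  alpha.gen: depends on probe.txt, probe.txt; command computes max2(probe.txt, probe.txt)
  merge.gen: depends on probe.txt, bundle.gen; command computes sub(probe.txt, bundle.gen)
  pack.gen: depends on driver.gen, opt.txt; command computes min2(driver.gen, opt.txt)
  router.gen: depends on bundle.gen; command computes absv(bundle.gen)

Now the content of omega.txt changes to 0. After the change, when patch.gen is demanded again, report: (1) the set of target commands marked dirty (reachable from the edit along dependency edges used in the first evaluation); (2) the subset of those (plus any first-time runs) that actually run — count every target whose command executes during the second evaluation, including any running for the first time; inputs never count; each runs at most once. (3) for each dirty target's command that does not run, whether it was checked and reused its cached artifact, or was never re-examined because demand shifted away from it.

Marked dirty: bundle.gen, driver.gen, kernel.gen, meta.gen, patch.gen, report.gen, router.gen.
Target commands that run: bundle.gen, driver.gen, kernel.gen, meta.gen, patch.gen, report.gen, router.gen — 7 in total.
Every dirty target's command ran.

First evaluation (everything demanded from the output):
  bundle.gen = sub(1, 7) = -6
  driver.gen = add(1, 7) = 8
  meta.gen = mul(-6, 7) = -42
  router.gen = absv(-6) = 6
  kernel.gen = absv(6) = 6
  report.gen = max2(6, -42) = 6
  patch.gen = min2(8, 6) = 6

Propagation after the edit:
  bundle.gen: runs — omega.txt 1->0; result -7.
  driver.gen: runs — omega.txt 1->0; result 7.
  meta.gen: runs — bundle.gen -6->-7; result -49.
  router.gen: runs — bundle.gen -6->-7; result 7.
  kernel.gen: runs — router.gen 6->7; result 7.
  report.gen: runs — kernel.gen 6->7; meta.gen -42->-49; result 7.
  patch.gen: runs — driver.gen 8->7; report.gen 6->7; result 7.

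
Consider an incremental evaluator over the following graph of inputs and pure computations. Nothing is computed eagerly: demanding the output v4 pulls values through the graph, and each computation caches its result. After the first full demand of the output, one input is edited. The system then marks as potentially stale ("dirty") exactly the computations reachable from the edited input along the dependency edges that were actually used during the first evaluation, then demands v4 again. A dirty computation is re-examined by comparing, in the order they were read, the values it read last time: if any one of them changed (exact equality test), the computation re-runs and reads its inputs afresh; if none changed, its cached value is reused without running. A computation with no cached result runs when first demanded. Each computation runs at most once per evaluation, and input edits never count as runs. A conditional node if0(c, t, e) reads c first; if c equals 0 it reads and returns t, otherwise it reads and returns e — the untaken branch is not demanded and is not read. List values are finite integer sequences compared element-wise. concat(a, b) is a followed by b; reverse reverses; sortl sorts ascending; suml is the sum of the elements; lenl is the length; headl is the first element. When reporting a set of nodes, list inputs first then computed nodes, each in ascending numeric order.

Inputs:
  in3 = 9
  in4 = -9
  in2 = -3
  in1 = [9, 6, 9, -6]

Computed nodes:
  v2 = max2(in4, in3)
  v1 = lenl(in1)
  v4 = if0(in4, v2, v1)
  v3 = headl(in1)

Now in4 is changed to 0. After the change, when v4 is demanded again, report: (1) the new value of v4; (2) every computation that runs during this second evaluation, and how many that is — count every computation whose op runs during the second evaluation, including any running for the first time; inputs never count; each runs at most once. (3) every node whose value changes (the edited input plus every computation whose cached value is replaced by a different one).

v4 now evaluates to 9.
Run set: v2, v4 (2 run).
Changed values: in4, v4.
The important point: the flipped condition pulls in fresh nodes; v2 runs for the first time.

Initial pass — values computed on the first demand:
  v1 = lenl([9, 6, 9, -6]) = 4
  v4 = if0(in4=-9 -> else branch v1) = 4

Second demand — change propagation:
  v2: newly demanded (no cache) — executes and yields 9.
  v4: re-runs because in4 -9->0; new result 9.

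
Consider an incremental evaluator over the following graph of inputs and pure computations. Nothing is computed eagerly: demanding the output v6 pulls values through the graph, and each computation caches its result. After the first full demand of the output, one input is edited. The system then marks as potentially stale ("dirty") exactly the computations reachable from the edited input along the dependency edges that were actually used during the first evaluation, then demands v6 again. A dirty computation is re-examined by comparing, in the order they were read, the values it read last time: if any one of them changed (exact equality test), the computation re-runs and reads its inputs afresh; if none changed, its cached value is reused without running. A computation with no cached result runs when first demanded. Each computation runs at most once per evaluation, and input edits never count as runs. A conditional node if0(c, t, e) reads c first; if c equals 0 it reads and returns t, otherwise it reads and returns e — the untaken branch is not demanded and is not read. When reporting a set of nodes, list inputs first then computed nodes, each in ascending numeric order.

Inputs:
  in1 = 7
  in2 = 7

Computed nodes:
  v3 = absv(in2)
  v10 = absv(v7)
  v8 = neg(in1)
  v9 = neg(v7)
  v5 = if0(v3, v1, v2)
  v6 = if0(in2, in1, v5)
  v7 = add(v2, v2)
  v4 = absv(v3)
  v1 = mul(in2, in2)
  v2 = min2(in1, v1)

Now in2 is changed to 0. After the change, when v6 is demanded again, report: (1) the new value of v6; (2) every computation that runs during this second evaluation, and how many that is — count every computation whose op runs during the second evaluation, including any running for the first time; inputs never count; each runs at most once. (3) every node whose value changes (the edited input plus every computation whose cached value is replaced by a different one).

v6 now evaluates to 7.
Run set: v6 (1 run).
Changed values: in2.
The important point: the flipped condition redirects demand; v1, v2, v3, v5 are left stale, never re-checked.

Initial pass — values computed on the first demand:
  v1 = mul(7, 7) = 49
  v2 = min2(7, 49) = 7
  v3 = absv(7) = 7
  v5 = if0(v3=7 -> else branch v2) = 7
  v6 = if0(in2=7 -> else branch v5) = 7

Second demand — change propagation:
  v1: dirty yet unreached — the second evaluation never asks for it.
  v2: dirty yet unreached — the second evaluation never asks for it.
  v3: dirty yet unreached — the second evaluation never asks for it.
  v5: dirty yet unreached — the second evaluation never asks for it.
  v6: re-runs because in2 7->0; new result 7 (unchanged).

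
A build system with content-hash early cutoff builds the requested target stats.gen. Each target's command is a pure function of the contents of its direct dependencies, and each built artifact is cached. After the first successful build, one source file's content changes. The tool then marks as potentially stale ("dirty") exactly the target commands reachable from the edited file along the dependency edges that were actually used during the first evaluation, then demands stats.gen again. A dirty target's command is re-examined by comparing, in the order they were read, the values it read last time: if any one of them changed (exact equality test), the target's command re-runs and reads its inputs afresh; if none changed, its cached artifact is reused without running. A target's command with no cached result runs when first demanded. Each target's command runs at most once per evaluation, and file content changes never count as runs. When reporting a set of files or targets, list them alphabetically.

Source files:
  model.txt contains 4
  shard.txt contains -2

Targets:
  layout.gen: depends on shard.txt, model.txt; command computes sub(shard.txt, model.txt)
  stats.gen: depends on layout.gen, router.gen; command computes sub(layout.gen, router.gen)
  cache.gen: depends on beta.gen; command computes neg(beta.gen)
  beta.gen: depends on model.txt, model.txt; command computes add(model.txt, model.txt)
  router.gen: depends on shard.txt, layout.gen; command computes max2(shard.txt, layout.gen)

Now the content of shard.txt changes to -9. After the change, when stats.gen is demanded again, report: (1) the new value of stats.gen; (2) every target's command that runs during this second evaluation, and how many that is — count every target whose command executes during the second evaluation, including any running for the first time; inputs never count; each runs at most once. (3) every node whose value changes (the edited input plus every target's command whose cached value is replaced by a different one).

New value of stats.gen: -4.
Target commands that run: layout.gen, router.gen, stats.gen — 3 in total.
Values that change: layout.gen, router.gen, shard.txt.

First evaluation (everything demanded from the output):
  layout.gen = sub(-2, 4) = -6
  router.gen = max2(-2, -6) = -2
  stats.gen = sub(-6, -2) = -4

Propagation after the edit:
  layout.gen: runs — shard.txt -2->-9; result -13.
  router.gen: runs — shard.txt -2->-9; layout.gen -6->-13; result -9.
  stats.gen: runs — layout.gen -6->-13; router.gen -2->-9; result -4 (same value as before).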